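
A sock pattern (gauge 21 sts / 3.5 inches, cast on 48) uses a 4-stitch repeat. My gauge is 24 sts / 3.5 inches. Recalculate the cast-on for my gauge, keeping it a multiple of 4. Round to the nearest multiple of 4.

56 stitches.

48 × 24 / 21 = 54.86.
Nearest multiple of 4: 56.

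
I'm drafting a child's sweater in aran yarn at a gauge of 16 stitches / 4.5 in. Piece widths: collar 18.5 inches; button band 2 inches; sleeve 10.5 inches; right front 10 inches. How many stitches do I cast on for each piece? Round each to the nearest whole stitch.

Rate = 16/4.5 = 3.556 sts per in.
collar: 18.5 × 3.556 = 65.78 → 66.
button band: 2 × 3.556 = 7.11 → 7.
sleeve: 10.5 × 3.556 = 37.33 → 37.
right front: 10 × 3.556 = 35.56 → 36.

collar 66; button band 7; sleeve 37; right front 36.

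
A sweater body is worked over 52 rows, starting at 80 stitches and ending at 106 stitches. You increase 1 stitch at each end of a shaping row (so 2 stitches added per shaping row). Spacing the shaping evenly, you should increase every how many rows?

Stitches to add: |106 − 80| = 26.
Shaping rows needed: 26 / 2 = 13.
52 rows / 13 = every 4 rows.

Increase every 4th row.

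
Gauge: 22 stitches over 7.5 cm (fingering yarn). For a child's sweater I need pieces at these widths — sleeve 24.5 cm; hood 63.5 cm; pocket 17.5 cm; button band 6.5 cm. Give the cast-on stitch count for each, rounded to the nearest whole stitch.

sleeve 72; hood 186; pocket 51; button band 19.

Rate = 22/7.5 = 2.933 sts per cm.
sleeve: 24.5 × 2.933 = 71.87 → 72.
hood: 63.5 × 2.933 = 186.27 → 186.
pocket: 17.5 × 2.933 = 51.33 → 51.
button band: 6.5 × 2.933 = 19.07 → 19.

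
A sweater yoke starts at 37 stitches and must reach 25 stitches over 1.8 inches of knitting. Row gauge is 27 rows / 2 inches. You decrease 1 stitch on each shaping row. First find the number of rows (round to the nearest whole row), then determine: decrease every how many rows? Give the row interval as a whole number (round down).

Decrease every 2nd row.

Rows = 1.8 × 13.5 = 24.3 → 24 rows.
Stitches to remove: 12 → 12 shaping rows (at 1 st each).
24 / 12 = 2.00 → every 2 rows.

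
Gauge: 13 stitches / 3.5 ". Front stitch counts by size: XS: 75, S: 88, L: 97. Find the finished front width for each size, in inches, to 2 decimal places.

13/3.5 = 3.714 sts per in.
XS: 75 / 3.714 = 20.192 → 20.19 in.
S: 88 / 3.714 = 23.692 → 23.69 in.
L: 97 / 3.714 = 26.115 → 26.12 in.

XS 20.19 inches; S 23.69 inches; L 26.12 inches.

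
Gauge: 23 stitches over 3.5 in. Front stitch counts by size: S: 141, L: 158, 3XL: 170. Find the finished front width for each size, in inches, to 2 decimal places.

23/3.5 = 6.571 sts per in.
S: 141 / 6.571 = 21.457 → 21.46 in.
L: 158 / 6.571 = 24.043 → 24.04 in.
3XL: 170 / 6.571 = 25.870 → 25.87 in.

S 21.46 inches; L 24.04 inches; 3XL 25.87 inches.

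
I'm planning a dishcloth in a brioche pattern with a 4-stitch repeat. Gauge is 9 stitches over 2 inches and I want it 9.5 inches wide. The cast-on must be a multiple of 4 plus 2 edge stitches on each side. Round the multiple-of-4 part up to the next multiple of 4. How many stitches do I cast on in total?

Cast on 44 stitches.

9 / 2 = 4.5 sts per inch.
9.5 × 4.5 = 42.75 sts.
Less 4 edge sts → 38.75 for the repeat.
Next multiple of 4: 40.
Add back 4 edge sts → 44.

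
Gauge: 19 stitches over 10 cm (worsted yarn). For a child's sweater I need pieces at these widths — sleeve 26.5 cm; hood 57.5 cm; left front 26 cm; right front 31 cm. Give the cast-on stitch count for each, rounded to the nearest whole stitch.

sleeve 50; hood 109; left front 49; right front 59.

Rate = 19/10 = 1.9 sts per cm.
sleeve: 26.5 × 1.9 = 50.35 → 50.
hood: 57.5 × 1.9 = 109.25 → 109.
left front: 26 × 1.9 = 49.40 → 49.
right front: 31 × 1.9 = 58.90 → 59.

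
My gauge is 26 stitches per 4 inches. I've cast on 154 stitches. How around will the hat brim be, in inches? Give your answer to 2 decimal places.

26 stitches / 4 inch = 6.5 stitches per inch.
154 / 6.5 = 23.692 inches.

23.69 inches.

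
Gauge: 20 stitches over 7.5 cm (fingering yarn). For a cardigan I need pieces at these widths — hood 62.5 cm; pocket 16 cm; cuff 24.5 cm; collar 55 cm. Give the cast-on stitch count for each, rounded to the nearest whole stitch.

Rate = 20/7.5 = 2.667 sts per cm.
hood: 62.5 × 2.667 = 166.67 → 167.
pocket: 16 × 2.667 = 42.67 → 43.
cuff: 24.5 × 2.667 = 65.33 → 65.
collar: 55 × 2.667 = 146.67 → 147.

hood 167; pocket 43; cuff 65; collar 147.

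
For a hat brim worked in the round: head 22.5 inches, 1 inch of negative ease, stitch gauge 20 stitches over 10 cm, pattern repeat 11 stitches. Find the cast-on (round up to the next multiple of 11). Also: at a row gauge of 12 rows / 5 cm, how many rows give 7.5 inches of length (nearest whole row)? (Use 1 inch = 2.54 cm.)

Finished = 22.5 − 1 = 21.5 inches.
21.5 inches × 2.54 = 54.61 cm.
20/10 = 2 sts per cm; 54.61 × 2 = 109.22 sts.
Next multiple of 11 → 110.
7.5 inches = 19.05 cm; × 2.4 = 45.72 → 46 rows.

Cast on 110 stitches; work 46 rows.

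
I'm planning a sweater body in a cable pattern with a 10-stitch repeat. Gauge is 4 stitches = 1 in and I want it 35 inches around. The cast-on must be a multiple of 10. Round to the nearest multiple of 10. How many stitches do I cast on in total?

140 stitches.

4 / 1 = 4 sts per inch.
35 × 4 = 140.00 sts.
Nearest multiple of 10: 140.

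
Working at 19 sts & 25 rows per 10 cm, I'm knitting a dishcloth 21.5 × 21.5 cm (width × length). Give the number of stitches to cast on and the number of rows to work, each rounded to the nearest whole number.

Stitch gauge = 19/10 = 1.9 sts/cm; 21.5 × 1.9 = 40.85 → 41 sts.
Row gauge = 25/10 = 2.5 rows/cm; 21.5 × 2.5 = 53.75 → 54 rows.

Cast on 41 stitches and work 54 rows.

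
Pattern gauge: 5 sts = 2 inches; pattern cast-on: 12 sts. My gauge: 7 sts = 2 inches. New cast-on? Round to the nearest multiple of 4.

CO 16 sts.

Scale factor = 7 / 5 = 1.400.
12 × 7 / 5 = 16.80 sts.
→ 16 sts.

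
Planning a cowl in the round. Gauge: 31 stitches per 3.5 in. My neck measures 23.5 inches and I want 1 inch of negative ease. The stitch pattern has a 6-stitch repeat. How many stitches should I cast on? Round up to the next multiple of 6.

Finished = 23.5 − 1 = 22.5 inches.
31 / 3.5 = 8.857 sts/in.
22.5 × 8.857 = 199.29 sts.
Next multiple of 6: 204.

Cast on 204 stitches.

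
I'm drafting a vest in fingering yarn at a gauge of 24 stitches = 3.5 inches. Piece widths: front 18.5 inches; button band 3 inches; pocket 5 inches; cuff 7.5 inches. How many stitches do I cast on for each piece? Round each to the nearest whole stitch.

Rate = 24/3.5 = 6.857 sts per in.
front: 18.5 × 6.857 = 126.86 → 127.
button band: 3 × 6.857 = 20.57 → 21.
pocket: 5 × 6.857 = 34.29 → 34.
cuff: 7.5 × 6.857 = 51.43 → 51.

front 127; button band 21; pocket 34; cuff 51.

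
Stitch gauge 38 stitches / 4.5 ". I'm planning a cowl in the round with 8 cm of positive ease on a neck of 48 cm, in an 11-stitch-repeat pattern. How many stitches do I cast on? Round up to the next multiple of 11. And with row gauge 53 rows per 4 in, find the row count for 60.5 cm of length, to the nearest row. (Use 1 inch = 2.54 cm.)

Cast on 187 stitches; work 316 rows.

Finished = 48 + 8 = 56 cm.
56 cm × 1/2.54 = 22.05 inches.
38/4.5 = 8.444 sts per in; 22.05 × 8.444 = 186.18 sts.
Next multiple of 11 → 187.
60.5 cm = 23.82 inches; × 13.25 = 315.60 → 316 rows.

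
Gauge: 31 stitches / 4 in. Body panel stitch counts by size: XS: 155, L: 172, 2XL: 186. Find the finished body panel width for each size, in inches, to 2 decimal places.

XS 20.00 inches; L 22.19 inches; 2XL 24.00 inches.

31/4 = 7.75 sts per in.
XS: 155 / 7.75 = 20.000 → 20.00 in.
L: 172 / 7.75 = 22.194 → 22.19 in.
2XL: 186 / 7.75 = 24.000 → 24.00 in.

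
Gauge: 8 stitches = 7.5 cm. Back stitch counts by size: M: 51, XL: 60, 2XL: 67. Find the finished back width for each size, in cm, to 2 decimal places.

8/7.5 = 1.067 sts per cm.
M: 51 / 1.067 = 47.812 → 47.81 cm.
XL: 60 / 1.067 = 56.250 → 56.25 cm.
2XL: 67 / 1.067 = 62.812 → 62.81 cm.

M 47.81 cm; XL 56.25 cm; 2XL 62.81 cm.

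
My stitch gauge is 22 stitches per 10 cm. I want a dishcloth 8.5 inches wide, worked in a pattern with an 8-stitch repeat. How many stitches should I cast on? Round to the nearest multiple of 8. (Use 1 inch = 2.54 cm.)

8.5 in = 8.5 × 2.54 = 21.59 cm.
22 / 10 = 2.2 sts/cm.
21.59 × 2.2 = 47.50 sts.
→ 48.

48 stitches.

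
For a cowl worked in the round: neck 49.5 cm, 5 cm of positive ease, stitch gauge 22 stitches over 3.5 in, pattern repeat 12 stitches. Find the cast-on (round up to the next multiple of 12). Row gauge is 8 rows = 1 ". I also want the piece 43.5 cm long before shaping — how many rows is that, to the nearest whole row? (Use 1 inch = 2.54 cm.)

Cast on 144 stitches; work 137 rows.

Finished = 49.5 + 5 = 54.5 cm.
54.5 cm × 1/2.54 = 21.46 inches.
22/3.5 = 6.286 sts per in; 21.46 × 6.286 = 134.87 sts.
Next multiple of 12 → 144.
43.5 cm = 17.13 inches; × 8 = 137.01 → 137 rows.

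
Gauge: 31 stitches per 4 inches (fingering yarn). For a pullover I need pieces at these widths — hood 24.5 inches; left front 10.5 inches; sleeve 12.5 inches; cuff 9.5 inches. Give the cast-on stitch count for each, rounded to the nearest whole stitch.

hood 190; left front 81; sleeve 97; cuff 74.

Rate = 31/4 = 7.75 sts per in.
hood: 24.5 × 7.75 = 189.88 → 190.
left front: 10.5 × 7.75 = 81.38 → 81.
sleeve: 12.5 × 7.75 = 96.88 → 97.
cuff: 9.5 × 7.75 = 73.62 → 74.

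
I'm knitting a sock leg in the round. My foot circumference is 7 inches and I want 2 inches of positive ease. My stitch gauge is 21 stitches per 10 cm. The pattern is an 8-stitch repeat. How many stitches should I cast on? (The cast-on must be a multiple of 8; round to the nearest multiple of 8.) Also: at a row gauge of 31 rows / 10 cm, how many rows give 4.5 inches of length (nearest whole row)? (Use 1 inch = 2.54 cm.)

Finished = 7 + 2 = 9 inches.
9 inches × 2.54 = 22.86 cm.
21/10 = 2.1 sts per cm; 22.86 × 2.1 = 48.01 sts.
Nearest multiple of 8 → 48.
4.5 inches = 11.43 cm; × 3.1 = 35.43 → 35 rows.

Cast on 48 stitches; work 35 rows.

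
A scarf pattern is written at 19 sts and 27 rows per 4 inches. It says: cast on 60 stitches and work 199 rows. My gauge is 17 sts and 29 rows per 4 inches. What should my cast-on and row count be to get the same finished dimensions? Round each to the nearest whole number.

Cast on 54 stitches; work 214 rows.

Stitches: 60 × 17/19 = 53.68 → 54.
Rows: 199 × 29/27 = 213.74 → 214.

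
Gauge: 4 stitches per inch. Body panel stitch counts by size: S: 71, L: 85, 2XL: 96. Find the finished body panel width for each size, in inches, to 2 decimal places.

S 17.75 inches; L 21.25 inches; 2XL 24.00 inches.

4/1 = 4 sts per in.
S: 71 / 4 = 17.750 → 17.75 in.
L: 85 / 4 = 21.250 → 21.25 in.
2XL: 96 / 4 = 24.000 → 24.00 in.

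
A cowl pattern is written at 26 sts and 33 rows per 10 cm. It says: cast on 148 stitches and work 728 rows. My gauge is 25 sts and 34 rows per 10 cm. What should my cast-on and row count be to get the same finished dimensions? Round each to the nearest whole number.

Cast on 142 stitches; work 750 rows.

Stitches: 148 × 25/26 = 142.31 → 142.
Rows: 728 × 34/33 = 750.06 → 750.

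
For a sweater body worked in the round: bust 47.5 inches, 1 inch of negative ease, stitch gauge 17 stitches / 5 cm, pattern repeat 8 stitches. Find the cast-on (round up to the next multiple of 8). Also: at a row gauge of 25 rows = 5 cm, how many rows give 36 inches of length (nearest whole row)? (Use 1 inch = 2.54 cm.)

Finished = 47.5 − 1 = 46.5 inches.
46.5 inches × 2.54 = 118.11 cm.
17/5 = 3.4 sts per cm; 118.11 × 3.4 = 401.57 sts.
Next multiple of 8 → 408.
36 inches = 91.44 cm; × 5 = 457.20 → 457 rows.

Cast on 408 stitches; work 457 rows.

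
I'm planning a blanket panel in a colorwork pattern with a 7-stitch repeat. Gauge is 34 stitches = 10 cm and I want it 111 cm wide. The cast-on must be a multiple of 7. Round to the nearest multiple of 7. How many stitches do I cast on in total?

34 / 10 = 3.4 sts per cm.
111 × 3.4 = 377.40 sts.
Nearest multiple of 7: 378.

CO 378 sts.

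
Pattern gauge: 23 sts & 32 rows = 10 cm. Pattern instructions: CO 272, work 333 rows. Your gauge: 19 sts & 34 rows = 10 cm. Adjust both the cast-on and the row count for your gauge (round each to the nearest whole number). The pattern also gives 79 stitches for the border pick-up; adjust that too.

Cast on 225 stitches; work 354 rows; border pick-up 65 stitches.

Stitches: 272 × 19/23 = 224.70 → 225.
Rows: 333 × 34/32 = 353.81 → 354.
border pick-up: 79 × 19/23 = 65.26 → 65.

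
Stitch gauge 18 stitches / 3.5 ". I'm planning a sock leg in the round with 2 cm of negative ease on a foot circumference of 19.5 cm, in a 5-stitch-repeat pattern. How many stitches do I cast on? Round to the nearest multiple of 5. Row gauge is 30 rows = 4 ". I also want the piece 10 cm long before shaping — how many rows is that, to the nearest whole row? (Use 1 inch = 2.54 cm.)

Cast on 35 stitches; work 30 rows.

Finished = 19.5 − 2 = 17.5 cm.
17.5 cm × 1/2.54 = 6.89 inches.
18/3.5 = 5.143 sts per in; 6.89 × 5.143 = 35.43 sts.
Nearest multiple of 5 → 35.
10 cm = 3.94 inches; × 7.5 = 29.53 → 30 rows.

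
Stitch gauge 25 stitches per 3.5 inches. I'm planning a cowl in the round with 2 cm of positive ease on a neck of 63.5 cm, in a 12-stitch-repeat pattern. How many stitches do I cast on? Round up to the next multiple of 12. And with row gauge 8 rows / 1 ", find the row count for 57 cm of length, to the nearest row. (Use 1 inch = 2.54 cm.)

Finished = 63.5 + 2 = 65.5 cm.
65.5 cm × 1/2.54 = 25.79 inches.
25/3.5 = 7.143 sts per in; 25.79 × 7.143 = 184.20 sts.
Next multiple of 12 → 192.
57 cm = 22.44 inches; × 8 = 179.53 → 180 rows.

Cast on 192 stitches; work 180 rows.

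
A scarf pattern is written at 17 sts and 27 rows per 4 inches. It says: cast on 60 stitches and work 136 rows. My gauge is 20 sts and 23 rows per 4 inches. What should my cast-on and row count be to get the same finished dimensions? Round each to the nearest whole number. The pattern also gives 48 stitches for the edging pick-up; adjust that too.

Cast on 71 stitches; work 116 rows; edging pick-up 56 stitches.

Stitches: 60 × 20/17 = 70.59 → 71.
Rows: 136 × 23/27 = 115.85 → 116.
edging pick-up: 48 × 20/17 = 56.47 → 56.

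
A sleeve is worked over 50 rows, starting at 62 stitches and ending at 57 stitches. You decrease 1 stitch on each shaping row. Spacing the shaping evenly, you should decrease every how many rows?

Stitches to remove: |57 − 62| = 5.
Shaping rows needed: 5 / 1 = 5.
50 rows / 5 = every 10 rows.

Decrease every 10th row.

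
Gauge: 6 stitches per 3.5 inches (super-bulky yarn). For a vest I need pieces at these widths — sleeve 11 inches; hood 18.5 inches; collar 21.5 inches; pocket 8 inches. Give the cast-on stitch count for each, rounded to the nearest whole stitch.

sleeve 19; hood 32; collar 37; pocket 14.

Rate = 6/3.5 = 1.714 sts per in.
sleeve: 11 × 1.714 = 18.86 → 19.
hood: 18.5 × 1.714 = 31.71 → 32.
collar: 21.5 × 1.714 = 36.86 → 37.
pocket: 8 × 1.714 = 13.71 → 14.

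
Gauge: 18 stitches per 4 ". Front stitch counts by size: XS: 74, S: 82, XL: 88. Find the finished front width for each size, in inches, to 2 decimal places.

18/4 = 4.5 sts per in.
XS: 74 / 4.5 = 16.444 → 16.44 in.
S: 82 / 4.5 = 18.222 → 18.22 in.
XL: 88 / 4.5 = 19.556 → 19.56 in.

XS 16.44 inches; S 18.22 inches; XL 19.56 inches.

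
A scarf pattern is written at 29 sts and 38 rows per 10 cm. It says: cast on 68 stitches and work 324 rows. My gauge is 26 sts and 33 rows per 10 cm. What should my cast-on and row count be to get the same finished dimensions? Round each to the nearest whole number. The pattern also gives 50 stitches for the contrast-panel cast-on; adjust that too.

Cast on 61 stitches; work 281 rows; contrast-panel cast-on 45 stitches.

Stitches: 68 × 26/29 = 60.97 → 61.
Rows: 324 × 33/38 = 281.37 → 281.
contrast-panel cast-on: 50 × 26/29 = 44.83 → 45.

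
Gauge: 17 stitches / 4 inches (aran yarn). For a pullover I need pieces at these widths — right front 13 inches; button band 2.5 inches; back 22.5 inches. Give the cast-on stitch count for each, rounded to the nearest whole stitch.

Rate = 17/4 = 4.25 sts per in.
right front: 13 × 4.25 = 55.25 → 55.
button band: 2.5 × 4.25 = 10.62 → 11.
back: 22.5 × 4.25 = 95.62 → 96.

right front 55; button band 11; back 96.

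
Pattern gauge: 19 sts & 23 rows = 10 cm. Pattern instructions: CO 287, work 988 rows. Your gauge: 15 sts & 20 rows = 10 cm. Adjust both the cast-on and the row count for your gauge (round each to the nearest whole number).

Stitches: 287 × 15/19 = 226.58 → 227.
Rows: 988 × 20/23 = 859.13 → 859.

Cast on 227 stitches; work 859 rows.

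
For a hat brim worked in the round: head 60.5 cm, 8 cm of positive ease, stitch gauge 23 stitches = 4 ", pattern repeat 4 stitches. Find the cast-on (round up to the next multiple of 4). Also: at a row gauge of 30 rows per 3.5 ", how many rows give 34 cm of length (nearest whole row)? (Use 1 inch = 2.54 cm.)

Cast on 156 stitches; work 115 rows.

Finished = 60.5 + 8 = 68.5 cm.
68.5 cm × 1/2.54 = 26.97 inches.
23/4 = 5.75 sts per in; 26.97 × 5.75 = 155.07 sts.
Next multiple of 4 → 156.
34 cm = 13.39 inches; × 8.571 = 114.74 → 115 rows.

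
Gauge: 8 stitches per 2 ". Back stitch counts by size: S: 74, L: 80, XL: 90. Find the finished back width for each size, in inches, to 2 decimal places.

8/2 = 4 sts per in.
S: 74 / 4 = 18.500 → 18.50 in.
L: 80 / 4 = 20.000 → 20.00 in.
XL: 90 / 4 = 22.500 → 22.50 in.

S 18.50 inches; L 20.00 inches; XL 22.50 inches.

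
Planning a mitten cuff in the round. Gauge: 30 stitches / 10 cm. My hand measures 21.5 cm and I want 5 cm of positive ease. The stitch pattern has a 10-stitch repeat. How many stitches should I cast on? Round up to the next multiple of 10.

Finished = 21.5 + 5 = 26.5 cm.
30 / 10 = 3 sts/cm.
26.5 × 3 = 79.50 sts.
Next multiple of 10: 80.

80 stitches.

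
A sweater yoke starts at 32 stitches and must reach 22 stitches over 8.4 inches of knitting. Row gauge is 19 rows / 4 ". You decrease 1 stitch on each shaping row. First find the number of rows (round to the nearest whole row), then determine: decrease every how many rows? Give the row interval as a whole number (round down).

Rows = 8.4 × 4.75 = 39.9 → 40 rows.
Stitches to remove: 10 → 10 shaping rows (at 1 st each).
40 / 10 = 4.00 → every 4 rows.

Decrease every 4th row.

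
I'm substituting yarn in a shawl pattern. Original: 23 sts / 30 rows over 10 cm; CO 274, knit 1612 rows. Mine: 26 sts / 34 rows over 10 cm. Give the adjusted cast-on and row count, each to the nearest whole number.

Stitches: 274 × 26/23 = 309.74 → 310.
Rows: 1612 × 34/30 = 1826.93 → 1827.

Cast on 310 stitches; work 1827 rows.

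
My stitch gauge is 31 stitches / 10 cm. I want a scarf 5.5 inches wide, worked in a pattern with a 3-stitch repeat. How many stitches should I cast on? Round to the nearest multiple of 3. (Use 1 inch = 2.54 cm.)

5.5 in = 5.5 × 2.54 = 13.97 cm.
31 / 10 = 3.1 sts/cm.
13.97 × 3.1 = 43.31 sts.
→ 42.

Cast on 42 stitches.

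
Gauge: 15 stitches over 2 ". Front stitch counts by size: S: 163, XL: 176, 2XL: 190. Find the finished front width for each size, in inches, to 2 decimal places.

15/2 = 7.5 sts per in.
S: 163 / 7.5 = 21.733 → 21.73 in.
XL: 176 / 7.5 = 23.467 → 23.47 in.
2XL: 190 / 7.5 = 25.333 → 25.33 in.

S 21.73 inches; XL 23.47 inches; 2XL 25.33 inches.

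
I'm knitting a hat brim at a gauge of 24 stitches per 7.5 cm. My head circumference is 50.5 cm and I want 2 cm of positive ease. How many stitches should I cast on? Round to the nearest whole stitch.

Finished = 50.5 + 2 = 52.5 cm.
24 / 7.5 = 3.2 sts per cm.
52.50 × 3.2 = 168.00 sts.

Cast on 168 stitches.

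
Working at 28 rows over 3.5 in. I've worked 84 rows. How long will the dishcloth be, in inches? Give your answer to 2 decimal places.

28 rows / 3.5 inch = 8 rows per inch.
84 / 8 = 10.500 inches.

10.50 inches.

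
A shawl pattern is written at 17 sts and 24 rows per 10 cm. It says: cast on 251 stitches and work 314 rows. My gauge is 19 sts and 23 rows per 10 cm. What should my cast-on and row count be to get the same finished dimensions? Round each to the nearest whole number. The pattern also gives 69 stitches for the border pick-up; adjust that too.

Cast on 281 stitches; work 301 rows; border pick-up 77 stitches.

Stitches: 251 × 19/17 = 280.53 → 281.
Rows: 314 × 23/24 = 300.92 → 301.
border pick-up: 69 × 19/17 = 77.12 → 77.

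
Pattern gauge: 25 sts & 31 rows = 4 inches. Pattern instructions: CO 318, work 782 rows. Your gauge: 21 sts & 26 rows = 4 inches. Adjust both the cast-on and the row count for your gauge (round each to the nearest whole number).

Cast on 267 stitches; work 656 rows.

Stitches: 318 × 21/25 = 267.12 → 267.
Rows: 782 × 26/31 = 655.87 → 656.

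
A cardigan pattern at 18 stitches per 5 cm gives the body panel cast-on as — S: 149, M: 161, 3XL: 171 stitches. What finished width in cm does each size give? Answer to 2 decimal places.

S 41.39 cm; M 44.72 cm; 3XL 47.50 cm.

18/5 = 3.6 sts per cm.
S: 149 / 3.6 = 41.389 → 41.39 cm.
M: 161 / 3.6 = 44.722 → 44.72 cm.
3XL: 171 / 3.6 = 47.500 → 47.50 cm.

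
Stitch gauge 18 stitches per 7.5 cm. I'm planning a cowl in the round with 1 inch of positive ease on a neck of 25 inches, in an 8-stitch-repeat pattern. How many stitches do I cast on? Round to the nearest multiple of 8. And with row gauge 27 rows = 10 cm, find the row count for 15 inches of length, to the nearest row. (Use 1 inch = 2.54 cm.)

Finished = 25 + 1 = 26 inches.
26 inches × 2.54 = 66.04 cm.
18/7.5 = 2.4 sts per cm; 66.04 × 2.4 = 158.50 sts.
Nearest multiple of 8 → 160.
15 inches = 38.10 cm; × 2.7 = 102.87 → 103 rows.

Cast on 160 stitches; work 103 rows.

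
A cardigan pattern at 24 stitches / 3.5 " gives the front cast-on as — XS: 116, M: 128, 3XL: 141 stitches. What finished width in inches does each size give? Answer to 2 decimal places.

24/3.5 = 6.857 sts per in.
XS: 116 / 6.857 = 16.917 → 16.92 in.
M: 128 / 6.857 = 18.667 → 18.67 in.
3XL: 141 / 6.857 = 20.562 → 20.56 in.

XS 16.92 inches; M 18.67 inches; 3XL 20.56 inches.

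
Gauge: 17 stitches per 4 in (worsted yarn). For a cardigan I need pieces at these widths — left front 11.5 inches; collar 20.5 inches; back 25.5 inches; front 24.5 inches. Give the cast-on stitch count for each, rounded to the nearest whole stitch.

left front 49; collar 87; back 108; front 104.

Rate = 17/4 = 4.25 sts per in.
left front: 11.5 × 4.25 = 48.88 → 49.
collar: 20.5 × 4.25 = 87.12 → 87.
back: 25.5 × 4.25 = 108.38 → 108.
front: 24.5 × 4.25 = 104.12 → 104.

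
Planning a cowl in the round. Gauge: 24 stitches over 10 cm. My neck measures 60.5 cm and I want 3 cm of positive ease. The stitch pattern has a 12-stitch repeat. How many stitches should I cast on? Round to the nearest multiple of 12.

CO 156 sts.

Finished = 60.5 + 3 = 63.5 cm.
24 / 10 = 2.4 sts/cm.
63.5 × 2.4 = 152.40 sts.
Nearest multiple of 12: 156.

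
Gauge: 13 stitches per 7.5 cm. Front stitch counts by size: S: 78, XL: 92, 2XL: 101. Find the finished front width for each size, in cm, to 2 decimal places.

13/7.5 = 1.733 sts per cm.
S: 78 / 1.733 = 45.000 → 45.00 cm.
XL: 92 / 1.733 = 53.077 → 53.08 cm.
2XL: 101 / 1.733 = 58.269 → 58.27 cm.

S 45.00 cm; XL 53.08 cm; 2XL 58.27 cm.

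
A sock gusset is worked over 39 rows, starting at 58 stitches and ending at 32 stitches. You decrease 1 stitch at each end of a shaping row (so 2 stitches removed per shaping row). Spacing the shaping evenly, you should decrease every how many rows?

Stitches to remove: |32 − 58| = 26.
Shaping rows needed: 26 / 2 = 13.
39 rows / 13 = every 3 rows.

Decrease every 3rd row.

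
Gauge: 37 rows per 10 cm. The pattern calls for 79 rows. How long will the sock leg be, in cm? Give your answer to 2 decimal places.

37 rows / 10 cm = 3.7 rows per cm.
79 / 3.7 = 21.351 cm.

21.35 cm.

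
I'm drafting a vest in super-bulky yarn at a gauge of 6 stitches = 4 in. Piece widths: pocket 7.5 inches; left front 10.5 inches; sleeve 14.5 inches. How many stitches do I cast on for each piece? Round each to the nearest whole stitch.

Rate = 6/4 = 1.5 sts per in.
pocket: 7.5 × 1.5 = 11.25 → 11.
left front: 10.5 × 1.5 = 15.75 → 16.
sleeve: 14.5 × 1.5 = 21.75 → 22.

pocket 11; left front 16; sleeve 22.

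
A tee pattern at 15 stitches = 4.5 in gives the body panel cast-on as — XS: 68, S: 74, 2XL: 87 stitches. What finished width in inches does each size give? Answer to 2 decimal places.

XS 20.40 inches; S 22.20 inches; 2XL 26.10 inches.

15/4.5 = 3.333 sts per in.
XS: 68 / 3.333 = 20.400 → 20.40 in.
S: 74 / 3.333 = 22.200 → 22.20 in.
2XL: 87 / 3.333 = 26.100 → 26.10 in.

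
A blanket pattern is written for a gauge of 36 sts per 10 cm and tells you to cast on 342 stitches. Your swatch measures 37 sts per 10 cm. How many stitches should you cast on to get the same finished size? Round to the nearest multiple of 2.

Cast on 352 stitches.

Scale factor = 37 / 36 = 1.028.
342 × 37 / 36 = 351.50 sts.
→ 352 sts.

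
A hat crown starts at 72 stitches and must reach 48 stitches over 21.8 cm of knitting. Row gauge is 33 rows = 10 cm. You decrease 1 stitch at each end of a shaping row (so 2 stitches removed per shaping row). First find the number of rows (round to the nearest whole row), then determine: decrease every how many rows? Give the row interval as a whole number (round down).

Rows = 21.8 × 3.3 = 71.9 → 72 rows.
Stitches to remove: 24 → 12 shaping rows (at 2 st each).
72 / 12 = 6.00 → every 6 rows.

Decrease every 6th row.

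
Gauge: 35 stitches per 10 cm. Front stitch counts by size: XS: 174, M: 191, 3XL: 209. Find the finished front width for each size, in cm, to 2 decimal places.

XS 49.71 cm; M 54.57 cm; 3XL 59.71 cm.

35/10 = 3.5 sts per cm.
XS: 174 / 3.5 = 49.714 → 49.71 cm.
M: 191 / 3.5 = 54.571 → 54.57 cm.
3XL: 209 / 3.5 = 59.714 → 59.71 cm.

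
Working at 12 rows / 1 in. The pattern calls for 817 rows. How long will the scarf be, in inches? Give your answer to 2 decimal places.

12 rows / 1 inch = 12 rows per inch.
817 / 12 = 68.083 inches.

68.08 inches.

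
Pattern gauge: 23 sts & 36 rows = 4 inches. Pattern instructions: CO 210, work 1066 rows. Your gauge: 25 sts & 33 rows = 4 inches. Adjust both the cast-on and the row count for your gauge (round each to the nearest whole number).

Stitches: 210 × 25/23 = 228.26 → 228.
Rows: 1066 × 33/36 = 977.17 → 977.

Cast on 228 stitches; work 977 rows.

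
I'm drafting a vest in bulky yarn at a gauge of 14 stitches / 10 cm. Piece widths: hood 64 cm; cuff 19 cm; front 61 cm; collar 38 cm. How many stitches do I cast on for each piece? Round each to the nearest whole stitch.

hood 90; cuff 27; front 85; collar 53.

Rate = 14/10 = 1.4 sts per cm.
hood: 64 × 1.4 = 89.60 → 90.
cuff: 19 × 1.4 = 26.60 → 27.
front: 61 × 1.4 = 85.40 → 85.
collar: 38 × 1.4 = 53.20 → 53.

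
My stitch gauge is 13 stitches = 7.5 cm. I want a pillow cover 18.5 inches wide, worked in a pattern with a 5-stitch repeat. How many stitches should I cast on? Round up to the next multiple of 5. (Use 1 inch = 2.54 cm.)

CO 85 sts.

18.5 in = 18.5 × 2.54 = 46.99 cm.
13 / 7.5 = 1.733 sts/cm.
46.99 × 1.733 = 81.45 sts.
→ 85.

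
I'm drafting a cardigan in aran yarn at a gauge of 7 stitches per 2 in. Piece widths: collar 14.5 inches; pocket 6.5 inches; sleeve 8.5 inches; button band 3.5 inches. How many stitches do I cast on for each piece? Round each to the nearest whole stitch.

collar 51; pocket 23; sleeve 30; button band 12.

Rate = 7/2 = 3.5 sts per in.
collar: 14.5 × 3.5 = 50.75 → 51.
pocket: 6.5 × 3.5 = 22.75 → 23.
sleeve: 8.5 × 3.5 = 29.75 → 30.
button band: 3.5 × 3.5 = 12.25 → 12.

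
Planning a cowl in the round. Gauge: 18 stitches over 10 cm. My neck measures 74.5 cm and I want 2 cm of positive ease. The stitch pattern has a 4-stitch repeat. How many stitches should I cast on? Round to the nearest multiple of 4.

Finished = 74.5 + 2 = 76.5 cm.
18 / 10 = 1.8 sts/cm.
76.5 × 1.8 = 137.70 sts.
Nearest multiple of 4: 136.

Cast on 136 stitches.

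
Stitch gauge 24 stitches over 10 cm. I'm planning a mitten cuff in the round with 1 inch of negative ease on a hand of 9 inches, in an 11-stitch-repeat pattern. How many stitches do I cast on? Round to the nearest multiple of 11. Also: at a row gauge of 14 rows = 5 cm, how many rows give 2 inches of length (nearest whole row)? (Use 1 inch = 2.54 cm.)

Finished = 9 − 1 = 8 inches.
8 inches × 2.54 = 20.32 cm.
24/10 = 2.4 sts per cm; 20.32 × 2.4 = 48.77 sts.
Nearest multiple of 11 → 44.
2 inches = 5.08 cm; × 2.8 = 14.22 → 14 rows.

Cast on 44 stitches; work 14 rows.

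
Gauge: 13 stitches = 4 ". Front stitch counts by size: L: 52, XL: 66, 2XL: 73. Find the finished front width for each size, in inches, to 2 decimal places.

L 16.00 inches; XL 20.31 inches; 2XL 22.46 inches.

13/4 = 3.25 sts per in.
L: 52 / 3.25 = 16.000 → 16.00 in.
XL: 66 / 3.25 = 20.308 → 20.31 in.
2XL: 73 / 3.25 = 22.462 → 22.46 in.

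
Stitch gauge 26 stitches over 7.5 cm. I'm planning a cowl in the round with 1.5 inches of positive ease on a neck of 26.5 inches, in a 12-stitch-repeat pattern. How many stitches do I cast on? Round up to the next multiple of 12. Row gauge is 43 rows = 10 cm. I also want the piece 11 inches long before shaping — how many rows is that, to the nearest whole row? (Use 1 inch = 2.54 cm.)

Cast on 252 stitches; work 120 rows.

Finished = 26.5 + 1.5 = 28 inches.
28 inches × 2.54 = 71.12 cm.
26/7.5 = 3.467 sts per cm; 71.12 × 3.467 = 246.55 sts.
Next multiple of 12 → 252.
11 inches = 27.94 cm; × 4.3 = 120.14 → 120 rows.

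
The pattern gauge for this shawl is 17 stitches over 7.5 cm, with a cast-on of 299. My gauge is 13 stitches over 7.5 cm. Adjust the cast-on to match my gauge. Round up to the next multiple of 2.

CO 230 sts.

Scale factor = 13 / 17 = 0.765.
299 × 13 / 17 = 228.65 sts.
→ 230 sts.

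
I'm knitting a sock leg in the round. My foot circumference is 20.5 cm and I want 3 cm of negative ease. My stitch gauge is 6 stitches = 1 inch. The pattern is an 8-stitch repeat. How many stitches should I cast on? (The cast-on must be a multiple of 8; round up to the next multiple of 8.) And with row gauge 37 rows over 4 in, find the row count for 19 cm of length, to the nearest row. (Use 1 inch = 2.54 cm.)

Cast on 48 stitches; work 69 rows.

Finished = 20.5 − 3 = 17.5 cm.
17.5 cm × 1/2.54 = 6.89 inches.
6/1 = 6 sts per in; 6.89 × 6 = 41.34 sts.
Next multiple of 8 → 48.
19 cm = 7.48 inches; × 9.25 = 69.19 → 69 rows.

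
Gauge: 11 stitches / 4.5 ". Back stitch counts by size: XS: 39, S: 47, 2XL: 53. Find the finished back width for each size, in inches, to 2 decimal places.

11/4.5 = 2.444 sts per in.
XS: 39 / 2.444 = 15.955 → 15.95 in.
S: 47 / 2.444 = 19.227 → 19.23 in.
2XL: 53 / 2.444 = 21.682 → 21.68 in.

XS 15.95 inches; S 19.23 inches; 2XL 21.68 inches.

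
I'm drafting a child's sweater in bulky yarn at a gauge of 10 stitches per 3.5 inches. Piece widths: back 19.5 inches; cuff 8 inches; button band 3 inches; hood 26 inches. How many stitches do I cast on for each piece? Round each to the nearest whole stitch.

Rate = 10/3.5 = 2.857 sts per in.
back: 19.5 × 2.857 = 55.71 → 56.
cuff: 8 × 2.857 = 22.86 → 23.
button band: 3 × 2.857 = 8.57 → 9.
hood: 26 × 2.857 = 74.29 → 74.

back 56; cuff 23; button band 9; hood 74.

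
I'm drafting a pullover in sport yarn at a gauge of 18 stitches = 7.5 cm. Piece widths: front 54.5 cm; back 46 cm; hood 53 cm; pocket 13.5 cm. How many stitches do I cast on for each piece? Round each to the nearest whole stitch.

Rate = 18/7.5 = 2.4 sts per cm.
front: 54.5 × 2.4 = 130.80 → 131.
back: 46 × 2.4 = 110.40 → 110.
hood: 53 × 2.4 = 127.20 → 127.
pocket: 13.5 × 2.4 = 32.40 → 32.

front 131; back 110; hood 127; pocket 32.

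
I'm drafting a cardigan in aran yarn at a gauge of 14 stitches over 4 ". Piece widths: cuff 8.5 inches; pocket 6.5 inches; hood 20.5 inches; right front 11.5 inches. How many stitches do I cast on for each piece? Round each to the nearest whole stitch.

Rate = 14/4 = 3.5 sts per in.
cuff: 8.5 × 3.5 = 29.75 → 30.
pocket: 6.5 × 3.5 = 22.75 → 23.
hood: 20.5 × 3.5 = 71.75 → 72.
right front: 11.5 × 3.5 = 40.25 → 40.

cuff 30; pocket 23; hood 72; right front 40.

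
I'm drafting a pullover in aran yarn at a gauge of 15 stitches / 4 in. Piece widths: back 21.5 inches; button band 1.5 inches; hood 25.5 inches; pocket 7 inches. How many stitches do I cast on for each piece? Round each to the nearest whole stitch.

Rate = 15/4 = 3.75 sts per in.
back: 21.5 × 3.75 = 80.62 → 81.
button band: 1.5 × 3.75 = 5.62 → 6.
hood: 25.5 × 3.75 = 95.62 → 96.
pocket: 7 × 3.75 = 26.25 → 26.

back 81; button band 6; hood 96; pocket 26.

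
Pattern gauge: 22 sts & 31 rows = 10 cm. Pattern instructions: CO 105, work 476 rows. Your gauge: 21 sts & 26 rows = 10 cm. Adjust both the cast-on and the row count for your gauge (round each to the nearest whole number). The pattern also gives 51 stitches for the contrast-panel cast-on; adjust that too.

Stitches: 105 × 21/22 = 100.23 → 100.
Rows: 476 × 26/31 = 399.23 → 399.
contrast-panel cast-on: 51 × 21/22 = 48.68 → 49.

Cast on 100 stitches; work 399 rows; contrast-panel cast-on 49 stitches.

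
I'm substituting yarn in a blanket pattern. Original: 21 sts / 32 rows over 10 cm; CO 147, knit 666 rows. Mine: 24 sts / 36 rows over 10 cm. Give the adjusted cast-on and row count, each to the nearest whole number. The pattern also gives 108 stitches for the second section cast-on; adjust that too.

Stitches: 147 × 24/21 = 168.00 → 168.
Rows: 666 × 36/32 = 749.25 → 749.
second section cast-on: 108 × 24/21 = 123.43 → 123.

Cast on 168 stitches; work 749 rows; second section cast-on 123 stitches.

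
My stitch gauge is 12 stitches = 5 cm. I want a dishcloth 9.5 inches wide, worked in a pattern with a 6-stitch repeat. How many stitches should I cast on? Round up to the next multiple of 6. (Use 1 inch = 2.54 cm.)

Cast on 60 stitches.

9.5 in = 9.5 × 2.54 = 24.13 cm.
12 / 5 = 2.4 sts/cm.
24.13 × 2.4 = 57.91 sts.
→ 60.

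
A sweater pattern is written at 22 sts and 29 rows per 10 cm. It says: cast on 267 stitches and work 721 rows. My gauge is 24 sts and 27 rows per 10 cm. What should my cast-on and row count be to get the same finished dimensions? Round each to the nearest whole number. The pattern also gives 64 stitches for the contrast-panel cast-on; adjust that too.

Cast on 291 stitches; work 671 rows; contrast-panel cast-on 70 stitches.

Stitches: 267 × 24/22 = 291.27 → 291.
Rows: 721 × 27/29 = 671.28 → 671.
contrast-panel cast-on: 64 × 24/22 = 69.82 → 70.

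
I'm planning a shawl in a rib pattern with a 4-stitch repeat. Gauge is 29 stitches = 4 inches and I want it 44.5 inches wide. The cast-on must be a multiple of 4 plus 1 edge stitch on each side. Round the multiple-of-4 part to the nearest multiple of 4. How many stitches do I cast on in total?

29 / 4 = 7.25 sts per inch.
44.5 × 7.25 = 322.62 sts.
Less 2 edge sts → 320.62 for the repeat.
Nearest multiple of 4: 320.
Add back 2 edge sts → 322.

Cast on 322 stitches.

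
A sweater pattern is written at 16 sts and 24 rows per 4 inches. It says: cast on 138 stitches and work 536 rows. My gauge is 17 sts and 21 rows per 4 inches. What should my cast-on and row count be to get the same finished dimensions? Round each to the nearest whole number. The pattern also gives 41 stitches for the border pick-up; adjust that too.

Cast on 147 stitches; work 469 rows; border pick-up 44 stitches.

Stitches: 138 × 17/16 = 146.62 → 147.
Rows: 536 × 21/24 = 469.00 → 469.
border pick-up: 41 × 17/16 = 43.56 → 44.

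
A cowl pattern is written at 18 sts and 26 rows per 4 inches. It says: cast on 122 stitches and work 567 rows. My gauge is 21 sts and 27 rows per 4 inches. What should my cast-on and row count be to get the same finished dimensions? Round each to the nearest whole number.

Cast on 142 stitches; work 589 rows.

Stitches: 122 × 21/18 = 142.33 → 142.
Rows: 567 × 27/26 = 588.81 → 589.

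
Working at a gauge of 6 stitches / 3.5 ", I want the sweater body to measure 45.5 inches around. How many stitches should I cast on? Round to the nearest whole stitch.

6 stitches / 3.5 in = 1.714 stitches per inch.
45.5 × 1.714 = 78.00 stitches.

Cast on 78 stitches.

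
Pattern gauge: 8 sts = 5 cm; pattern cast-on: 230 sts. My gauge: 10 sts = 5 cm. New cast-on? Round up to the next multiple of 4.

Scale factor = 10 / 8 = 1.250.
230 × 10 / 8 = 287.50 sts.
→ 288 sts.

CO 288 sts.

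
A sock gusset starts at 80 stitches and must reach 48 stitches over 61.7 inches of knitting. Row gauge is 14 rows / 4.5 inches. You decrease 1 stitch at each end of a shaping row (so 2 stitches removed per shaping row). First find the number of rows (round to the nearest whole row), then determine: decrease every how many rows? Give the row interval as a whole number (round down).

Decrease every 12th row.

Rows = 61.7 × 3.111 = 192.0 → 192 rows.
Stitches to remove: 32 → 16 shaping rows (at 2 st each).
192 / 16 = 12.00 → every 12 rows.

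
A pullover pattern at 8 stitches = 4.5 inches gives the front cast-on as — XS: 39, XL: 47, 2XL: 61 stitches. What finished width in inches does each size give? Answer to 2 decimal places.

XS 21.94 inches; XL 26.44 inches; 2XL 34.31 inches.

8/4.5 = 1.778 sts per in.
XS: 39 / 1.778 = 21.938 → 21.94 in.
XL: 47 / 1.778 = 26.438 → 26.44 in.
2XL: 61 / 1.778 = 34.312 → 34.31 in.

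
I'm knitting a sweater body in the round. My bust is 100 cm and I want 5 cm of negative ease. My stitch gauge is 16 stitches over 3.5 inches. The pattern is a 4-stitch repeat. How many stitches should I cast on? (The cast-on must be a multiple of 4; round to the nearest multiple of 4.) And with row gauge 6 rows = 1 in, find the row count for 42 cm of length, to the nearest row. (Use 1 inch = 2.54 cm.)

Finished = 100 − 5 = 95 cm.
95 cm × 1/2.54 = 37.40 inches.
16/3.5 = 4.571 sts per in; 37.40 × 4.571 = 170.98 sts.
Nearest multiple of 4 → 172.
42 cm = 16.54 inches; × 6 = 99.21 → 99 rows.

Cast on 172 stitches; work 99 rows.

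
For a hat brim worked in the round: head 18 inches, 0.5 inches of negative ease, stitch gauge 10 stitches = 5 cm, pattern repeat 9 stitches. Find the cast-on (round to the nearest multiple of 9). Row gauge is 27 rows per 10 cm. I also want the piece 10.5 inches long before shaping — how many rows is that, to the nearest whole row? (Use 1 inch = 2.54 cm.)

Cast on 90 stitches; work 72 rows.

Finished = 18 − 0.5 = 17.5 inches.
17.5 inches × 2.54 = 44.45 cm.
10/5 = 2 sts per cm; 44.45 × 2 = 88.90 sts.
Nearest multiple of 9 → 90.
10.5 inches = 26.67 cm; × 2.7 = 72.01 → 72 rows.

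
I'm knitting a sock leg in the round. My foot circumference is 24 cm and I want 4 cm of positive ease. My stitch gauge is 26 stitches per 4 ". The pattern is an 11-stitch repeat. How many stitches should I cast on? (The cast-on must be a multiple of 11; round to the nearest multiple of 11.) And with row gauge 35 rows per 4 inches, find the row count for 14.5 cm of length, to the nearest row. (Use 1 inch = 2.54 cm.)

Cast on 77 stitches; work 50 rows.

Finished = 24 + 4 = 28 cm.
28 cm × 1/2.54 = 11.02 inches.
26/4 = 6.5 sts per in; 11.02 × 6.5 = 71.65 sts.
Nearest multiple of 11 → 77.
14.5 cm = 5.71 inches; × 8.75 = 49.95 → 50 rows.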